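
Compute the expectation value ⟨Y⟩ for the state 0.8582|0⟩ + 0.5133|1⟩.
0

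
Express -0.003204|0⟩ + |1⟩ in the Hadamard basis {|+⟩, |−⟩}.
0.7048|+⟩ - 0.7094|−⟩

With |ψ⟩ = α|0⟩ + β|1⟩, the Hadamard-basis coefficients are ⟨+|ψ⟩ = (α + β)/√2 and ⟨−|ψ⟩ = (α − β)/√2.
Here α = -0.003204, β = 1: (α + β)/√2 = 0.7048, (α − β)/√2 = -0.7094.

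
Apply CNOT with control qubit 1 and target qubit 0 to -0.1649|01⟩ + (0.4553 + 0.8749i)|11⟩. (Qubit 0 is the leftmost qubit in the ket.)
(0.4553 + 0.8749i)|01⟩ - 0.1649|11⟩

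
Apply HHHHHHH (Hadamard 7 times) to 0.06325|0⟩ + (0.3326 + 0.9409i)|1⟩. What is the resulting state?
(0.2799 + 0.6653i)|0⟩ + (-0.1905 - 0.6653i)|1⟩

H² = I, so H^7 = H: a single Hadamard. With (a, b) = (0.06325, (0.3326 + 0.9409i)), H gives ((a + b)/√2, (a − b)/√2) = ((0.2799 + 0.6653i), (-0.1905 - 0.6653i)).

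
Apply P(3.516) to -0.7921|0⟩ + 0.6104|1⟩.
-0.7921|0⟩ + (-0.5681 - 0.2232i)|1⟩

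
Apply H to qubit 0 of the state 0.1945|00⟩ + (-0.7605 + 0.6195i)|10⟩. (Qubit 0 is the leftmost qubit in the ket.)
(-0.4002 + 0.4381i)|00⟩ + (0.6753 - 0.4381i)|10⟩

H on qubit 0 mixes each pair of kets that differ only in qubit 0: amplitudes (a, b) of (|…0…⟩, |…1…⟩) become ((a + b)/√2, (a − b)/√2). Kets absent from the input have amplitude 0.
(|00⟩, |10⟩): (a, b) = (0.1945, (-0.7605 + 0.6195i)) → ((-0.4002 + 0.4381i), (0.6753 - 0.4381i))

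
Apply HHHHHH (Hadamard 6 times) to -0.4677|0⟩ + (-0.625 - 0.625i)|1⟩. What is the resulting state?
-0.4677|0⟩ + (-0.625 - 0.625i)|1⟩

H² = I, so an even number of Hadamards cancels: H^6 = I and the state is unchanged.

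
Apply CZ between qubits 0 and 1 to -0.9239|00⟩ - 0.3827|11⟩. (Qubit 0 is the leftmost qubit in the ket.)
-0.9239|00⟩ + 0.3827|11⟩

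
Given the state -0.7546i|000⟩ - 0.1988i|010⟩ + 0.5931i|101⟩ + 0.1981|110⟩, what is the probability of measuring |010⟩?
0.03952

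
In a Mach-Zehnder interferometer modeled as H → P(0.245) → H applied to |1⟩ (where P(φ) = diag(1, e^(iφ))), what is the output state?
(0.01493 - 0.1213i)|0⟩ + (0.9851 + 0.1213i)|1⟩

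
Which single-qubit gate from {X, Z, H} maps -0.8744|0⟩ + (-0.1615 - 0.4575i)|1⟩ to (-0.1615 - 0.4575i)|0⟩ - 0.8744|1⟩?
X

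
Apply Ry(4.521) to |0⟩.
-0.6363|0⟩ + 0.7714|1⟩

Ry(4.521) = [[cos(θ/2), −sin(θ/2)], [sin(θ/2), cos(θ/2)]]; θ = 4.521, cos(θ/2) ≈ -0.636309, sin(θ/2) ≈ 0.771435.
With a = amp(|0⟩) = 1 and b = amp(|1⟩) = 0:
new amp(|0⟩) = (-0.636309)·a + (-0.771435)·b = -0.6363
new amp(|1⟩) = (0.771435)·a + (-0.636309)·b = 0.7714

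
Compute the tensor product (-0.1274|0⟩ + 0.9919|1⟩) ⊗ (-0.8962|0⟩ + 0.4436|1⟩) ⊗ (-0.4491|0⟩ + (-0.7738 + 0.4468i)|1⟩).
-0.05128|000⟩ + (-0.08835 + 0.05101i)|001⟩ + 0.02538|010⟩ + (0.04373 - 0.02525i)|011⟩ + 0.3992|100⟩ + (0.6879 - 0.3972i)|101⟩ - 0.1976|110⟩ + (-0.3405 + 0.1966i)|111⟩

amp(|b₁b₂…⟩) = product of the factor amplitudes for bits b₁, b₂, …; only kets whose every factor amplitude is nonzero survive.
|000⟩: (-0.1274)(-0.8962)(-0.4491) = -0.05128
|001⟩: (-0.1274)(-0.8962)(-0.7738 + 0.4468i) = (-0.08835 + 0.05101i)
|010⟩: (-0.1274)(0.4436)(-0.4491) = 0.02538
|011⟩: (-0.1274)(0.4436)(-0.7738 + 0.4468i) = (0.04373 - 0.02525i)
|100⟩: (0.9919)(-0.8962)(-0.4491) = 0.3992
|101⟩: (0.9919)(-0.8962)(-0.7738 + 0.4468i) = (0.6879 - 0.3972i)
|110⟩: (0.9919)(0.4436)(-0.4491) = -0.1976
|111⟩: (0.9919)(0.4436)(-0.7738 + 0.4468i) = (-0.3405 + 0.1966i)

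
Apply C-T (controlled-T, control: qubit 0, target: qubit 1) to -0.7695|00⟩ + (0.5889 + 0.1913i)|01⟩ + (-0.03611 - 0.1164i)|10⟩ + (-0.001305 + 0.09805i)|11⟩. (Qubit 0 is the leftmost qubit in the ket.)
-0.7695|00⟩ + (0.5889 + 0.1913i)|01⟩ + (-0.03611 - 0.1164i)|10⟩ + (-0.07025 + 0.06841i)|11⟩

C-T leaves the control-|0⟩ kets |00⟩, |01⟩ unchanged and applies T to qubit 1 on the control-|1⟩ pair (|10⟩, |11⟩).
T = [[1, 0], [0, (1/√2 + (1/√2)i)]].
With a = amp(|10⟩) = (-0.03611 - 0.1164i) and b = amp(|11⟩) = (-0.001305 + 0.09805i):
new amp(|10⟩) = (1)·a = (-0.03611 - 0.1164i)
new amp(|11⟩) = (1/√2 + (1/√2)i)·b = (-0.07025 + 0.06841i)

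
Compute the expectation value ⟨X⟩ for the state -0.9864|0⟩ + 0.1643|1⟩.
-0.3241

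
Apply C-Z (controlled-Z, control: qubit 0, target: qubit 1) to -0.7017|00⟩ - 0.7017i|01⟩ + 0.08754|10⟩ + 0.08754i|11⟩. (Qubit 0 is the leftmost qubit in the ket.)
-0.7017|00⟩ - 0.7017i|01⟩ + 0.08754|10⟩ - 0.08754i|11⟩

C-Z leaves the control-|0⟩ kets |00⟩, |01⟩ unchanged and applies Z to qubit 1 on the control-|1⟩ pair (|10⟩, |11⟩).
Z = [[1, 0], [0, -1]].
With a = amp(|10⟩) = 0.08754 and b = amp(|11⟩) = 0.08754i:
new amp(|10⟩) = (1)·a = 0.08754
new amp(|11⟩) = (-1)·b = -0.08754i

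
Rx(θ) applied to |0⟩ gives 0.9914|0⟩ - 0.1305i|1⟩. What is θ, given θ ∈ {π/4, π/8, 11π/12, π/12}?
π/12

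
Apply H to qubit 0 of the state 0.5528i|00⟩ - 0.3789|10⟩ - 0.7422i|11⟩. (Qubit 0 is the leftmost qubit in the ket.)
(-0.2679 + 0.3909i)|00⟩ - 0.5248i|01⟩ + (0.2679 + 0.3909i)|10⟩ + 0.5248i|11⟩

H on qubit 0 mixes each pair of kets that differ only in qubit 0: amplitudes (a, b) of (|…0…⟩, |…1…⟩) become ((a + b)/√2, (a − b)/√2). Kets absent from the input have amplitude 0.
(|00⟩, |10⟩): (a, b) = (0.5528i, -0.3789) → ((-0.2679 + 0.3909i), (0.2679 + 0.3909i))
(|01⟩, |11⟩): (a, b) = (0, -0.7422i) → (-0.5248i, 0.5248i)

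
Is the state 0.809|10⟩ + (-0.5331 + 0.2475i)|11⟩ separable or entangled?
Separable

Writing the state as a|00⟩ + b|01⟩ + c|10⟩ + d|11⟩, it is a product state iff ad − bc = 0.
Here (a, b, c, d) = (0, 0, 0.809, (-0.5331 + 0.2475i)): ad − bc = (0)(-0.5331 + 0.2475i) − (0)(0.809) = 0, so the state is separable.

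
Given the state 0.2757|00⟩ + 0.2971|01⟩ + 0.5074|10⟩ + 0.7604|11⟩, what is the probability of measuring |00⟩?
0.07601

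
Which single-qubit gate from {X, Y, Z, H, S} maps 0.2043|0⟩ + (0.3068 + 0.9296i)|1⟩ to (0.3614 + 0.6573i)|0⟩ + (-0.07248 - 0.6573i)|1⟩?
H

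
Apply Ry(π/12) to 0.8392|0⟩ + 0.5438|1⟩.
0.761|0⟩ + 0.6487|1⟩

Ry(π/12) = [[cos(θ/2), −sin(θ/2)], [sin(θ/2), cos(θ/2)]]; θ = π/12, cos(θ/2) ≈ 0.991445, sin(θ/2) ≈ 0.130526.
With a = amp(|0⟩) = 0.8392 and b = amp(|1⟩) = 0.5438:
new amp(|0⟩) = (0.991445)·a + (-0.130526)·b = 0.761
new amp(|1⟩) = (0.130526)·a + (0.991445)·b = 0.6487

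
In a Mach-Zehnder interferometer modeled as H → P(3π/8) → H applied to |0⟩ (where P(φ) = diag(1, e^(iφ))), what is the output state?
(0.6913 + 0.4619i)|0⟩ + (0.3087 - 0.4619i)|1⟩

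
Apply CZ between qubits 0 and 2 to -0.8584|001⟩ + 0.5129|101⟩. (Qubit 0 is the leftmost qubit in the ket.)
-0.8584|001⟩ - 0.5129|101⟩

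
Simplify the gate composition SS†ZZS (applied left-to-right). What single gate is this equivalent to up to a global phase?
S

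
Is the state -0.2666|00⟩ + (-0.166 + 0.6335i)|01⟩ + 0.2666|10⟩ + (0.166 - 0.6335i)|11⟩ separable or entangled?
Separable

Writing the state as a|00⟩ + b|01⟩ + c|10⟩ + d|11⟩, it is a product state iff ad − bc = 0.
Here (a, b, c, d) = (-0.2666, (-0.166 + 0.6335i), 0.2666, (0.166 - 0.6335i)): ad − bc = (-0.2666)(0.166 - 0.6335i) − (-0.166 + 0.6335i)(0.2666) = 0, so the state is separable.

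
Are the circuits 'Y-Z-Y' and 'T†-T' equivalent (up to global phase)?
No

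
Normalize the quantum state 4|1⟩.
|1⟩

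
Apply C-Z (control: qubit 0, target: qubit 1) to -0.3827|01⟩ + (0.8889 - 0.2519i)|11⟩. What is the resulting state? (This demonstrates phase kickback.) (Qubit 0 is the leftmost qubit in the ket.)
-0.3827|01⟩ + (-0.8889 + 0.2519i)|11⟩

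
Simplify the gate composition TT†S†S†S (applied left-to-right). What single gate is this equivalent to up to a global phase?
S†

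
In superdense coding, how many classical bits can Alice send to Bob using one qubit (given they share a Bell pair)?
2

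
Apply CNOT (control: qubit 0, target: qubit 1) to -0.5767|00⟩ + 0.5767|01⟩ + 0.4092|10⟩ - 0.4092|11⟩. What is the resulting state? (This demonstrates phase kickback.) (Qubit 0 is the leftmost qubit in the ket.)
-0.5767|00⟩ + 0.5767|01⟩ - 0.4092|10⟩ + 0.4092|11⟩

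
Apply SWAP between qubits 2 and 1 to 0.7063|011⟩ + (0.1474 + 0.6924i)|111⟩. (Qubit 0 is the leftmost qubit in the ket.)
0.7063|011⟩ + (0.1474 + 0.6924i)|111⟩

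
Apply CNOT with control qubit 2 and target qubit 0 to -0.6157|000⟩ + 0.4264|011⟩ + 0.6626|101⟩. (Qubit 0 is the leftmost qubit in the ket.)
-0.6157|000⟩ + 0.6626|001⟩ + 0.4264|111⟩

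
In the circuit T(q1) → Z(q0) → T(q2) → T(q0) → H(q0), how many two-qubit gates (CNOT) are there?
0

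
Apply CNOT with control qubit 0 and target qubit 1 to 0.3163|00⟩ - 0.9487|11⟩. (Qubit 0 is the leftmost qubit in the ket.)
0.3163|00⟩ - 0.9487|10⟩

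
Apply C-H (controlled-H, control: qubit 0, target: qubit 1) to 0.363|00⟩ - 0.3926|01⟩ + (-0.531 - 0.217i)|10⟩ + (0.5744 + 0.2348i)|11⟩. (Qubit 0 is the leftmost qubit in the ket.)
0.363|00⟩ - 0.3926|01⟩ + (0.03069 + 0.01259i)|10⟩ + (-0.7816 - 0.3195i)|11⟩

C-H leaves the control-|0⟩ kets |00⟩, |01⟩ unchanged and applies H to qubit 1 on the control-|1⟩ pair (|10⟩, |11⟩).
H = [[1/√2, 1/√2], [1/√2, -1/√2]].
With a = amp(|10⟩) = (-0.531 - 0.217i) and b = amp(|11⟩) = (0.5744 + 0.2348i):
new amp(|10⟩) = (1/√2)·a + (1/√2)·b = (0.03069 + 0.01259i)
new amp(|11⟩) = (1/√2)·a + (-1/√2)·b = (-0.7816 - 0.3195i)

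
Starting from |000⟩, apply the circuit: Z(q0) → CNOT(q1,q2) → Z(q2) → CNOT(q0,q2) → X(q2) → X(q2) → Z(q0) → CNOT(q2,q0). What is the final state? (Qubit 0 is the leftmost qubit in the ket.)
|000⟩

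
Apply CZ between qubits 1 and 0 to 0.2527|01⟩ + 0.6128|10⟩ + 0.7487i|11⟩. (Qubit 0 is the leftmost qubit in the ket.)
0.2527|01⟩ + 0.6128|10⟩ - 0.7487i|11⟩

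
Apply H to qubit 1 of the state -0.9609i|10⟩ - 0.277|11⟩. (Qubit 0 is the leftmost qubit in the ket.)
(-0.1959 - 0.6795i)|10⟩ + (0.1959 - 0.6795i)|11⟩

H on qubit 1 mixes each pair of kets that differ only in qubit 1: amplitudes (a, b) of (|…0…⟩, |…1…⟩) become ((a + b)/√2, (a − b)/√2). Kets absent from the input have amplitude 0.
(|10⟩, |11⟩): (a, b) = (-0.9609i, -0.277) → ((-0.1959 - 0.6795i), (0.1959 - 0.6795i))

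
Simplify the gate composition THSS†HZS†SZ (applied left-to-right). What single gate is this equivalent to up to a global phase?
T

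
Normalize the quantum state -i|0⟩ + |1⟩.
-(1/√2)i|0⟩ + 1/√2|1⟩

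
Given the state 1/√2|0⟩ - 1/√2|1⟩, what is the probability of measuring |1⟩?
1/2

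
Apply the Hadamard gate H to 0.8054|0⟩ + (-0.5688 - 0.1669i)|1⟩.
(0.1673 - 0.118i)|0⟩ + (0.9717 + 0.118i)|1⟩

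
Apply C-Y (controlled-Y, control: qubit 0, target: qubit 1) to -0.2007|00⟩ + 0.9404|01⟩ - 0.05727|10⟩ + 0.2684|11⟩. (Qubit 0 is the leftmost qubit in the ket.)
-0.2007|00⟩ + 0.9404|01⟩ - 0.2684i|10⟩ - 0.05727i|11⟩

C-Y leaves the control-|0⟩ kets |00⟩, |01⟩ unchanged and applies Y to qubit 1 on the control-|1⟩ pair (|10⟩, |11⟩).
Y = [[0, -i], [i, 0]].
With a = amp(|10⟩) = -0.05727 and b = amp(|11⟩) = 0.2684:
new amp(|10⟩) = (-i)·b = -0.2684i
new amp(|11⟩) = (i)·a = -0.05727i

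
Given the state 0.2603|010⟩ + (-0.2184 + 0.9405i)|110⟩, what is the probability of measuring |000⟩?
0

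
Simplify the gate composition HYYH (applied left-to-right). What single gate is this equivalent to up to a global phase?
I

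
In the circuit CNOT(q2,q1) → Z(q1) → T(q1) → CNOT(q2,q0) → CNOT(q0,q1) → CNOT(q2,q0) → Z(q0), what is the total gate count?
7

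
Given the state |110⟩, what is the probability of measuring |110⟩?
1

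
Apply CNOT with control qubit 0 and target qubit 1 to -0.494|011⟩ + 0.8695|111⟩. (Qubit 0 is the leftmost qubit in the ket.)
-0.494|011⟩ + 0.8695|101⟩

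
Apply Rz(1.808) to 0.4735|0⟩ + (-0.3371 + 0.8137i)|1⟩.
(0.2928 - 0.3721i)|0⟩ + (-0.8479 + 0.2384i)|1⟩

Rz(1.808) = [[e^(−iθ/2), 0], [0, e^(iθ/2)]] with e^(±iθ/2) = cos(θ/2) ± i·sin(θ/2); θ = 1.808, cos(θ/2) ≈ 0.618472, sin(θ/2) ≈ 0.785807.
With a = amp(|0⟩) = 0.4735 and b = amp(|1⟩) = (-0.3371 + 0.8137i):
new amp(|0⟩) = (0.618472 - 0.785807i)·a = (0.2928 - 0.3721i)
new amp(|1⟩) = (0.618472 + 0.785807i)·b = (-0.8479 + 0.2384i)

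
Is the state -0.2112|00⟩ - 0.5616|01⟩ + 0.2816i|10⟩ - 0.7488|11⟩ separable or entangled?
Entangled

Writing the state as a|00⟩ + b|01⟩ + c|10⟩ + d|11⟩, it is a product state iff ad − bc = 0.
Here (a, b, c, d) = (-0.2112, -0.5616, 0.2816i, -0.7488): ad − bc = (-0.2112)(-0.7488) − (-0.5616)(0.2816i) = (0.1581 + 0.1581i) ≠ 0, so the state is entangled.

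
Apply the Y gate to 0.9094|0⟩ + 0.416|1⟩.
-0.416i|0⟩ + 0.9094i|1⟩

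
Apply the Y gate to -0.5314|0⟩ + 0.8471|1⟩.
-0.8471i|0⟩ - 0.5314i|1⟩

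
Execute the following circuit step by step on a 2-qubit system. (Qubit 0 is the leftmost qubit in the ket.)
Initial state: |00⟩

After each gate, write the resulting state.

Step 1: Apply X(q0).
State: |10⟩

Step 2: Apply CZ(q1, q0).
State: |10⟩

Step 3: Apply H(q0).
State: 1/√2|00⟩ - 1/√2|10⟩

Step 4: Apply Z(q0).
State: 1/√2|00⟩ + 1/√2|10⟩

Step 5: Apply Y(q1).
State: (1/√2)i|01⟩ + (1/√2)i|11⟩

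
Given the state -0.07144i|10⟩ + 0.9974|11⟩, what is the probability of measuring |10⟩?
0.005104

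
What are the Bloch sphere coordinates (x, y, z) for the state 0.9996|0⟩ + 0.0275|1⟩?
(0.05498, 0, 0.9984)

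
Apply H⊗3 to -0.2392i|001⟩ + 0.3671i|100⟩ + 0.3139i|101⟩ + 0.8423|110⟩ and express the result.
(0.2978 + 0.1562i)|000⟩ + (0.2978 + 0.1034i)|001⟩ + (-0.2978 + 0.1562i)|010⟩ + (-0.2978 + 0.1034i)|011⟩ + (-0.2978 - 0.3253i)|100⟩ + (-0.2978 + 0.06576i)|101⟩ + (0.2978 - 0.3253i)|110⟩ + (0.2978 + 0.06576i)|111⟩

H⊗3 gives amp(|y⟩) = (1/2√2) Σ_x (−1)^(x·y) amp(|x⟩), where x·y is the number of positions in which both x and y have a 1.
|000⟩: (-0.2392i + 0.3671i + 0.3139i + 0.8423)/(2√2) = (0.2978 + 0.1562i)
|001⟩: (0.2392i + 0.3671i - 0.3139i + 0.8423)/(2√2) = (0.2978 + 0.1034i)
|010⟩: (-0.2392i + 0.3671i + 0.3139i - 0.8423)/(2√2) = (-0.2978 + 0.1562i)
|011⟩: (0.2392i + 0.3671i - 0.3139i - 0.8423)/(2√2) = (-0.2978 + 0.1034i)
|100⟩: (-0.2392i - 0.3671i - 0.3139i - 0.8423)/(2√2) = (-0.2978 - 0.3253i)
|101⟩: (0.2392i - 0.3671i + 0.3139i - 0.8423)/(2√2) = (-0.2978 + 0.06576i)
|110⟩: (-0.2392i - 0.3671i - 0.3139i + 0.8423)/(2√2) = (0.2978 - 0.3253i)
|111⟩: (0.2392i - 0.3671i + 0.3139i + 0.8423)/(2√2) = (0.2978 + 0.06576i)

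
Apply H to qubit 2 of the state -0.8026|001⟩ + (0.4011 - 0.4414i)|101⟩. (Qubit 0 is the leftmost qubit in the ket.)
-0.5675|000⟩ + 0.5675|001⟩ + (0.2836 - 0.3121i)|100⟩ + (-0.2836 + 0.3121i)|101⟩

H on qubit 2 mixes each pair of kets that differ only in qubit 2: amplitudes (a, b) of (|…0…⟩, |…1…⟩) become ((a + b)/√2, (a − b)/√2). Kets absent from the input have amplitude 0.
(|000⟩, |001⟩): (a, b) = (0, -0.8026) → (-0.5675, 0.5675)
(|100⟩, |101⟩): (a, b) = (0, (0.4011 - 0.4414i)) → ((0.2836 - 0.3121i), (-0.2836 + 0.3121i))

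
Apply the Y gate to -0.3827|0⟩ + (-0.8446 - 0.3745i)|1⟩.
(-0.3745 + 0.8446i)|0⟩ - 0.3827i|1⟩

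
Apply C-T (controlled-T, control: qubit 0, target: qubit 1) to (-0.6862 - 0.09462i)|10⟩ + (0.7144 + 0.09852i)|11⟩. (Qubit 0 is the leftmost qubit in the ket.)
(-0.6862 - 0.09462i)|10⟩ + (0.4355 + 0.5748i)|11⟩

C-T leaves the control-|0⟩ kets |00⟩, |01⟩ unchanged and applies T to qubit 1 on the control-|1⟩ pair (|10⟩, |11⟩).
T = [[1, 0], [0, (1/√2 + (1/√2)i)]].
With a = amp(|10⟩) = (-0.6862 - 0.09462i) and b = amp(|11⟩) = (0.7144 + 0.09852i):
new amp(|10⟩) = (1)·a = (-0.6862 - 0.09462i)
new amp(|11⟩) = (1/√2 + (1/√2)i)·b = (0.4355 + 0.5748i)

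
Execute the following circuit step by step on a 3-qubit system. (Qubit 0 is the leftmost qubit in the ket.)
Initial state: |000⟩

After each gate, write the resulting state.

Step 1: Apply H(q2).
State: 1/√2|000⟩ + 1/√2|001⟩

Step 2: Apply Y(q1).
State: (1/√2)i|010⟩ + (1/√2)i|011⟩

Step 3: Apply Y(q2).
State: 1/√2|010⟩ - 1/√2|011⟩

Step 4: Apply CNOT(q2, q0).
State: 1/√2|010⟩ - 1/√2|111⟩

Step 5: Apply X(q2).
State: 1/√2|011⟩ - 1/√2|110⟩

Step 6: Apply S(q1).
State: (1/√2)i|011⟩ - (1/√2)i|110⟩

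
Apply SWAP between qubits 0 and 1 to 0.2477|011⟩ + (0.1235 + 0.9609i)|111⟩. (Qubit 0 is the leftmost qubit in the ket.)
0.2477|101⟩ + (0.1235 + 0.9609i)|111⟩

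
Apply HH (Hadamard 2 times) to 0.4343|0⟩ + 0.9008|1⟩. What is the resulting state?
0.4343|0⟩ + 0.9008|1⟩

H² = I, so an even number of Hadamards cancels: H^2 = I and the state is unchanged.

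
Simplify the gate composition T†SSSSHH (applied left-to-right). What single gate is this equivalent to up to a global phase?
T†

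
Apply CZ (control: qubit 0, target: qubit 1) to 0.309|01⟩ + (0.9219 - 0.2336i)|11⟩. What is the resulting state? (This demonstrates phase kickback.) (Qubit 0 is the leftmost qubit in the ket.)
0.309|01⟩ + (-0.9219 + 0.2336i)|11⟩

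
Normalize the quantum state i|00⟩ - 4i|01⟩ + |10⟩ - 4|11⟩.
0.1715i|00⟩ - 0.686i|01⟩ + 0.1715|10⟩ - 0.686|11⟩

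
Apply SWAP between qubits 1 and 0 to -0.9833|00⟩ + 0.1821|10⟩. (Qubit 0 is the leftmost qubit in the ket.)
-0.9833|00⟩ + 0.1821|01⟩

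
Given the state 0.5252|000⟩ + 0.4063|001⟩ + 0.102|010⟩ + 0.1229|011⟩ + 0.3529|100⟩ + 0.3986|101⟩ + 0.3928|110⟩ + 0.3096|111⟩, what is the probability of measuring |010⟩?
0.0104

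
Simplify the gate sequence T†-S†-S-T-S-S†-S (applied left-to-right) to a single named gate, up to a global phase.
S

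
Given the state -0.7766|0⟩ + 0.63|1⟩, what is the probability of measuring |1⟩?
0.3969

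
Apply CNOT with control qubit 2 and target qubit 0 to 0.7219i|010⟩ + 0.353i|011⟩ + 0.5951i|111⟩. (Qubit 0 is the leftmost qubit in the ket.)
0.7219i|010⟩ + 0.5951i|011⟩ + 0.353i|111⟩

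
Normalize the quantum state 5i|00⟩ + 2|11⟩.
0.9285i|00⟩ + 0.3714|11⟩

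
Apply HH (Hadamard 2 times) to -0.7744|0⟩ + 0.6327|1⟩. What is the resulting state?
-0.7744|0⟩ + 0.6327|1⟩

H² = I, so an even number of Hadamards cancels: H^2 = I and the state is unchanged.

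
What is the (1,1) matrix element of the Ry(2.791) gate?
0.1744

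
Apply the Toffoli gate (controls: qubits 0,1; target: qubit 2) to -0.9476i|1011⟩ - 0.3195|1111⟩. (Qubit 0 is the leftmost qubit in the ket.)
-0.9476i|1011⟩ - 0.3195|1101⟩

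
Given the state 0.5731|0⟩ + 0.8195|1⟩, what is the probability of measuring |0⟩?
0.3284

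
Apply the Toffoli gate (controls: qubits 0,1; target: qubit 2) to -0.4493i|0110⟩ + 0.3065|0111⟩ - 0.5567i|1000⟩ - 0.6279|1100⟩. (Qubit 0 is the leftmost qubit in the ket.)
-0.4493i|0110⟩ + 0.3065|0111⟩ - 0.5567i|1000⟩ - 0.6279|1110⟩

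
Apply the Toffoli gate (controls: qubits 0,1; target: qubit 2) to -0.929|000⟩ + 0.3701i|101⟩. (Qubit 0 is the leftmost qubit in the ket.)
-0.929|000⟩ + 0.3701i|101⟩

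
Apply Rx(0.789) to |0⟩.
0.9232|0⟩ - 0.3843i|1⟩

Rx(0.789) = [[cos(θ/2), −i·sin(θ/2)], [−i·sin(θ/2), cos(θ/2)]]; θ = 0.789, cos(θ/2) ≈ 0.923189, sin(θ/2) ≈ 0.384347.
With a = amp(|0⟩) = 1 and b = amp(|1⟩) = 0:
new amp(|0⟩) = (0.923189)·a + (-0.384347i)·b = 0.9232
new amp(|1⟩) = (-0.384347i)·a + (0.923189)·b = -0.3843i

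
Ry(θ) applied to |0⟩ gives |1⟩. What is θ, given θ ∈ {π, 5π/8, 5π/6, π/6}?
π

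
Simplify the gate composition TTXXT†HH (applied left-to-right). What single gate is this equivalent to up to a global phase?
T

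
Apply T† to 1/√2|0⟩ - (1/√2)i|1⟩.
1/√2|0⟩ + (-1/2 - (1/2)i)|1⟩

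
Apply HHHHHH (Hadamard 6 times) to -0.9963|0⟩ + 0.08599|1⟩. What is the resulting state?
-0.9963|0⟩ + 0.08599|1⟩

H² = I, so an even number of Hadamards cancels: H^6 = I and the state is unchanged.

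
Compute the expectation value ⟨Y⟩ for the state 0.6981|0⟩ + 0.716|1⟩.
0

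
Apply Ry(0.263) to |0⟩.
0.9914|0⟩ + 0.1311|1⟩

Ry(0.263) = [[cos(θ/2), −sin(θ/2)], [sin(θ/2), cos(θ/2)]]; θ = 0.263, cos(θ/2) ≈ 0.991366, sin(θ/2) ≈ 0.131121.
With a = amp(|0⟩) = 1 and b = amp(|1⟩) = 0:
new amp(|0⟩) = (0.991366)·a + (-0.131121)·b = 0.9914
new amp(|1⟩) = (0.131121)·a + (0.991366)·b = 0.1311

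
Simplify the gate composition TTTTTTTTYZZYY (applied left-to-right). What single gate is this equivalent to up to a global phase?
Y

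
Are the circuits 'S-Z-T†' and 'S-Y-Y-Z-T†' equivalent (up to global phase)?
Yes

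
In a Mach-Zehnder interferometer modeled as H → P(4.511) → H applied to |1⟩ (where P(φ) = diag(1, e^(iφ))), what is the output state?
(0.6 + 0.4899i)|0⟩ + (0.4 - 0.4899i)|1⟩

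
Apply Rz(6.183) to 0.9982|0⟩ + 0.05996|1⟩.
(-0.9969 - 0.04998i)|0⟩ + (-0.05988 + 0.003002i)|1⟩

Rz(6.183) = [[e^(−iθ/2), 0], [0, e^(iθ/2)]] with e^(±iθ/2) = cos(θ/2) ± i·sin(θ/2); θ = 6.183, cos(θ/2) ≈ -0.998746, sin(θ/2) ≈ 0.0500717.
With a = amp(|0⟩) = 0.9982 and b = amp(|1⟩) = 0.05996:
new amp(|0⟩) = (-0.998746 - 0.0500717i)·a = (-0.9969 - 0.04998i)
new amp(|1⟩) = (-0.998746 + 0.0500717i)·b = (-0.05988 + 0.003002i)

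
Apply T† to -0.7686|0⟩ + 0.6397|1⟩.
-0.7686|0⟩ + (0.4523 - 0.4523i)|1⟩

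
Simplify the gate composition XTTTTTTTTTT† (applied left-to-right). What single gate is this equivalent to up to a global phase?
X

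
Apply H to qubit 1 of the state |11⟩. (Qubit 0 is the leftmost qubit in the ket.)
1/√2|10⟩ - 1/√2|11⟩

H on qubit 1 mixes each pair of kets that differ only in qubit 1: amplitudes (a, b) of (|…0…⟩, |…1…⟩) become ((a + b)/√2, (a − b)/√2). Kets absent from the input have amplitude 0.
(|10⟩, |11⟩): (a, b) = (0, 1) → (1/√2, -1/√2)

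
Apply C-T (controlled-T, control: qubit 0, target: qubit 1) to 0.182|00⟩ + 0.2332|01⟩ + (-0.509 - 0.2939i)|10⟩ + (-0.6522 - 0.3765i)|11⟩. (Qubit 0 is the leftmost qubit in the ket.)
0.182|00⟩ + 0.2332|01⟩ + (-0.509 - 0.2939i)|10⟩ + (-0.1949 - 0.7274i)|11⟩

C-T leaves the control-|0⟩ kets |00⟩, |01⟩ unchanged and applies T to qubit 1 on the control-|1⟩ pair (|10⟩, |11⟩).
T = [[1, 0], [0, (1/√2 + (1/√2)i)]].
With a = amp(|10⟩) = (-0.509 - 0.2939i) and b = amp(|11⟩) = (-0.6522 - 0.3765i):
new amp(|10⟩) = (1)·a = (-0.509 - 0.2939i)
new amp(|11⟩) = (1/√2 + (1/√2)i)·b = (-0.1949 - 0.7274i)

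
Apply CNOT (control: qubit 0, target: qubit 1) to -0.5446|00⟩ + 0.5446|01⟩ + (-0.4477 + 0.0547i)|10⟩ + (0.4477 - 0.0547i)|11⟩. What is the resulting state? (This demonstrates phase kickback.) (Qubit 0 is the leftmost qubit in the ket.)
-0.5446|00⟩ + 0.5446|01⟩ + (0.4477 - 0.0547i)|10⟩ + (-0.4477 + 0.0547i)|11⟩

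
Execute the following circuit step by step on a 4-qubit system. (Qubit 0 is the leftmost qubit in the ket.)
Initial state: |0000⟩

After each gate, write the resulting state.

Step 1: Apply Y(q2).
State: i|0010⟩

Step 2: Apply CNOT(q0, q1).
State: i|0010⟩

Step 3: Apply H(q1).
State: (1/√2)i|0010⟩ + (1/√2)i|0110⟩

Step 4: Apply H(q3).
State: (1/2)i|0010⟩ + (1/2)i|0011⟩ + (1/2)i|0110⟩ + (1/2)i|0111⟩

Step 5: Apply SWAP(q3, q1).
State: (1/2)i|0010⟩ + (1/2)i|0011⟩ + (1/2)i|0110⟩ + (1/2)i|0111⟩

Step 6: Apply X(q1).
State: (1/2)i|0010⟩ + (1/2)i|0011⟩ + (1/2)i|0110⟩ + (1/2)i|0111⟩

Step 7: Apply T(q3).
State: (1/2)i|0010⟩ + (-1/√8 + (1/√8)i)|0011⟩ + (1/2)i|0110⟩ + (-1/√8 + (1/√8)i)|0111⟩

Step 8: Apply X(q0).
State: (1/2)i|1010⟩ + (-1/√8 + (1/√8)i)|1011⟩ + (1/2)i|1110⟩ + (-1/√8 + (1/√8)i)|1111⟩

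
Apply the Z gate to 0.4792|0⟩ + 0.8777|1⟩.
0.4792|0⟩ - 0.8777|1⟩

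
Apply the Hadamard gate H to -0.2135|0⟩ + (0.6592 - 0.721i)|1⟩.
(0.3152 - 0.5098i)|0⟩ + (-0.6171 + 0.5098i)|1⟩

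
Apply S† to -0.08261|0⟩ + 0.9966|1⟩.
-0.08261|0⟩ - 0.9966i|1⟩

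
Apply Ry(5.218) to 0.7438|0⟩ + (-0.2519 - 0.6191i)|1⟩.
(-0.5129 + 0.3144i)|0⟩ + (0.5947 + 0.5334i)|1⟩

Ry(5.218) = [[cos(θ/2), −sin(θ/2)], [sin(θ/2), cos(θ/2)]]; θ = 5.218, cos(θ/2) ≈ -0.861493, sin(θ/2) ≈ 0.507769.
With a = amp(|0⟩) = 0.7438 and b = amp(|1⟩) = (-0.2519 - 0.6191i):
new amp(|0⟩) = (-0.861493)·a + (-0.507769)·b = (-0.5129 + 0.3144i)
new amp(|1⟩) = (0.507769)·a + (-0.861493)·b = (0.5947 + 0.5334i)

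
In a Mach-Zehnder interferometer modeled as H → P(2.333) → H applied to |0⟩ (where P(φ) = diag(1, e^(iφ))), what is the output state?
(0.1547 + 0.3617i)|0⟩ + (0.8453 - 0.3617i)|1⟩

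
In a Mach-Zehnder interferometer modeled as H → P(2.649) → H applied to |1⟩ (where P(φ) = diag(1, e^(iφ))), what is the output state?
(0.9406 - 0.2365i)|0⟩ + (0.05945 + 0.2365i)|1⟩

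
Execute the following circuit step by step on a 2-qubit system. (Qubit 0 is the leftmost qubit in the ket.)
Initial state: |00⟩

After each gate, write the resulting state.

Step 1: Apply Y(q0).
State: i|10⟩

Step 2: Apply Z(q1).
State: i|10⟩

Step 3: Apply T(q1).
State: i|10⟩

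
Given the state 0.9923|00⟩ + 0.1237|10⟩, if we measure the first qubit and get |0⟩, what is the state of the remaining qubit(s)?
|0⟩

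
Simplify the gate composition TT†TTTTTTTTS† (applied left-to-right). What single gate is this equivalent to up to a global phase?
S†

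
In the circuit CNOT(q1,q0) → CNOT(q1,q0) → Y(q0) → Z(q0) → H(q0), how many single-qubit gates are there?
3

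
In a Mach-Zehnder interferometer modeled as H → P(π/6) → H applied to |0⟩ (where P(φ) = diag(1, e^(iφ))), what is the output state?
(0.933 + 0.25i)|0⟩ + (0.06699 - 0.25i)|1⟩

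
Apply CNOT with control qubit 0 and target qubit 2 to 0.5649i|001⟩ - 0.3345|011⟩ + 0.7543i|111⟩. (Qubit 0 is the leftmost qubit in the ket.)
0.5649i|001⟩ - 0.3345|011⟩ + 0.7543i|110⟩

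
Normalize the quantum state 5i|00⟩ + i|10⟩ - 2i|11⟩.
0.9129i|00⟩ + 0.1826i|10⟩ - 0.3651i|11⟩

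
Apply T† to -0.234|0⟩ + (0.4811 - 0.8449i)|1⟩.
-0.234|0⟩ + (-0.2572 - 0.9376i)|1⟩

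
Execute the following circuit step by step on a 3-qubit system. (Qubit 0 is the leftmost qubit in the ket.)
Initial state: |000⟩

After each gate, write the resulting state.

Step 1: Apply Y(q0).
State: i|100⟩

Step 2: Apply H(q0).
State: (1/√2)i|000⟩ - (1/√2)i|100⟩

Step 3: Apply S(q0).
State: (1/√2)i|000⟩ + 1/√2|100⟩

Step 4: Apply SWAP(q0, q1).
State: (1/√2)i|000⟩ + 1/√2|010⟩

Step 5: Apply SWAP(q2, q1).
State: (1/√2)i|000⟩ + 1/√2|001⟩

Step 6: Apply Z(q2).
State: (1/√2)i|000⟩ - 1/√2|001⟩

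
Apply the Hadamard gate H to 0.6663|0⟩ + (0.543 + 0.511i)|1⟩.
(0.8551 + 0.3613i)|0⟩ + (0.08719 - 0.3613i)|1⟩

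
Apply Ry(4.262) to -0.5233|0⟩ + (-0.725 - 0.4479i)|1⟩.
(0.8922 + 0.3794i)|0⟩ + (-0.05808 + 0.238i)|1⟩

Ry(4.262) = [[cos(θ/2), −sin(θ/2)], [sin(θ/2), cos(θ/2)]]; θ = 4.262, cos(θ/2) ≈ -0.531359, sin(θ/2) ≈ 0.847147.
With a = amp(|0⟩) = -0.5233 and b = amp(|1⟩) = (-0.725 - 0.4479i):
new amp(|0⟩) = (-0.531359)·a + (-0.847147)·b = (0.8922 + 0.3794i)
new amp(|1⟩) = (0.847147)·a + (-0.531359)·b = (-0.05808 + 0.238i)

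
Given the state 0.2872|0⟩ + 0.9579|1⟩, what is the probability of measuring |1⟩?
0.9176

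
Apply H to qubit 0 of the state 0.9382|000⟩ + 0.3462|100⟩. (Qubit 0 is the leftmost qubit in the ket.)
0.9082|000⟩ + 0.4186|100⟩

H on qubit 0 mixes each pair of kets that differ only in qubit 0: amplitudes (a, b) of (|…0…⟩, |…1…⟩) become ((a + b)/√2, (a − b)/√2). Kets absent from the input have amplitude 0.
(|000⟩, |100⟩): (a, b) = (0.9382, 0.3462) → (0.9082, 0.4186)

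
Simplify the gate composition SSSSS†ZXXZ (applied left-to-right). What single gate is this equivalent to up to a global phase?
S†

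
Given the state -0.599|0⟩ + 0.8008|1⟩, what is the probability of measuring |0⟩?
0.3588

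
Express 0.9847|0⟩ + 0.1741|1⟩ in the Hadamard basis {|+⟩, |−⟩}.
0.8194|+⟩ + 0.5732|−⟩

With |ψ⟩ = α|0⟩ + β|1⟩, the Hadamard-basis coefficients are ⟨+|ψ⟩ = (α + β)/√2 and ⟨−|ψ⟩ = (α − β)/√2.
Here α = 0.9847, β = 0.1741: (α + β)/√2 = 0.8194, (α − β)/√2 = 0.5732.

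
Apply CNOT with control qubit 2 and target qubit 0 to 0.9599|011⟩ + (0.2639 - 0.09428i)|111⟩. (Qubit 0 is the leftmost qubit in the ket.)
(0.2639 - 0.09428i)|011⟩ + 0.9599|111⟩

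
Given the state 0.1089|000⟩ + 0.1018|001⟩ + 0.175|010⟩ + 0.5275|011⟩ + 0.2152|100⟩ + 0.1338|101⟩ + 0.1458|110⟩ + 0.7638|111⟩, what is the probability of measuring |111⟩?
0.5834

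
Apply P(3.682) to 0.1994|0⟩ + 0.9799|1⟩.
0.1994|0⟩ + (-0.8403 - 0.5041i)|1⟩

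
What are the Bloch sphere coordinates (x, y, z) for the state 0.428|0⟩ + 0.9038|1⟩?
(0.7737, 0, -0.6337)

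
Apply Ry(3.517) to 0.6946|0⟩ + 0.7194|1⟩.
-0.8364|0⟩ + 0.5482|1⟩

Ry(3.517) = [[cos(θ/2), −sin(θ/2)], [sin(θ/2), cos(θ/2)]]; θ = 3.517, cos(θ/2) ≈ -0.186603, sin(θ/2) ≈ 0.982435.
With a = amp(|0⟩) = 0.6946 and b = amp(|1⟩) = 0.7194:
new amp(|0⟩) = (-0.186603)·a + (-0.982435)·b = -0.8364
new amp(|1⟩) = (0.982435)·a + (-0.186603)·b = 0.5482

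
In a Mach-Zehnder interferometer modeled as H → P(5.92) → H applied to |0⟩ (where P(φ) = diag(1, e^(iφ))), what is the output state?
(0.9674 - 0.1776i)|0⟩ + (0.03262 + 0.1776i)|1⟩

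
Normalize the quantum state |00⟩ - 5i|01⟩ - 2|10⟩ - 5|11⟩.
0.1348|00⟩ - 0.6742i|01⟩ - 0.2697|10⟩ - 0.6742|11⟩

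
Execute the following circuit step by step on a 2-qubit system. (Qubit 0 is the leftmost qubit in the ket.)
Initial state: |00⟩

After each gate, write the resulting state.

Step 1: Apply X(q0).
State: |10⟩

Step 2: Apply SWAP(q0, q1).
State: |01⟩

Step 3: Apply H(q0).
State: 1/√2|01⟩ + 1/√2|11⟩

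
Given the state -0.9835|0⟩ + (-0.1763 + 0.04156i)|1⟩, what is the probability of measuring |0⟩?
0.9673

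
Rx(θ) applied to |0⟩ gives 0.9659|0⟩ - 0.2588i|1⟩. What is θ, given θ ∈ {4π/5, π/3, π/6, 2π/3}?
π/6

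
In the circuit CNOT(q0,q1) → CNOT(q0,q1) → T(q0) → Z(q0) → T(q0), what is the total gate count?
5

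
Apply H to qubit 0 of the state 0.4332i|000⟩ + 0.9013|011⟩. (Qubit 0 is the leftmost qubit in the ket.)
0.3063i|000⟩ + 0.6373|011⟩ + 0.3063i|100⟩ + 0.6373|111⟩

H on qubit 0 mixes each pair of kets that differ only in qubit 0: amplitudes (a, b) of (|…0…⟩, |…1…⟩) become ((a + b)/√2, (a − b)/√2). Kets absent from the input have amplitude 0.
(|000⟩, |100⟩): (a, b) = (0.4332i, 0) → (0.3063i, 0.3063i)
(|011⟩, |111⟩): (a, b) = (0.9013, 0) → (0.6373, 0.6373)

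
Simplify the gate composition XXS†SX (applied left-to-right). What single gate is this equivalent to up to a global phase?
X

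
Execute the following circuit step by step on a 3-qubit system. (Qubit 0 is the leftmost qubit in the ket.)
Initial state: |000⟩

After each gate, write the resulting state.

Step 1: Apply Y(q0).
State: i|100⟩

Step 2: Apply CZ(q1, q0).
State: i|100⟩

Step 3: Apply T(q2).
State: i|100⟩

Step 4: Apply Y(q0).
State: |000⟩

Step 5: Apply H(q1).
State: 1/√2|000⟩ + 1/√2|010⟩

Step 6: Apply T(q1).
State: 1/√2|000⟩ + (1/2 + (1/2)i)|010⟩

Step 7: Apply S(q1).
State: 1/√2|000⟩ + (-1/2 + (1/2)i)|010⟩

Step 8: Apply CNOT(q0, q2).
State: 1/√2|000⟩ + (-1/2 + (1/2)i)|010⟩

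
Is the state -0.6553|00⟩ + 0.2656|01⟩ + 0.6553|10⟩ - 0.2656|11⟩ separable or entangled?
Separable

Writing the state as a|00⟩ + b|01⟩ + c|10⟩ + d|11⟩, it is a product state iff ad − bc = 0.
Here (a, b, c, d) = (-0.6553, 0.2656, 0.6553, -0.2656): ad − bc = (-0.6553)(-0.2656) − (0.2656)(0.6553) = 0, so the state is separable.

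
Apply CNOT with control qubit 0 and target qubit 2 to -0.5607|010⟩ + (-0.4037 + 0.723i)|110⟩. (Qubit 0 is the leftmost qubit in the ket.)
-0.5607|010⟩ + (-0.4037 + 0.723i)|111⟩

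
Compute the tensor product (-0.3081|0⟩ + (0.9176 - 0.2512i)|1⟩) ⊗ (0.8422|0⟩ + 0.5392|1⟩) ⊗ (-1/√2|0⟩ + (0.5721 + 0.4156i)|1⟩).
0.1835|000⟩ + (-0.1484 - 0.1078i)|001⟩ + 0.1175|010⟩ + (-0.09504 - 0.06904i)|011⟩ + (-0.5465 + 0.1496i)|100⟩ + (0.53 + 0.2001i)|101⟩ + (-0.3499 + 0.09578i)|110⟩ + (0.3393 + 0.1281i)|111⟩

amp(|b₁b₂…⟩) = product of the factor amplitudes for bits b₁, b₂, …; only kets whose every factor amplitude is nonzero survive.
|000⟩: (-0.3081)(0.8422)(-1/√2) = 0.1835
|001⟩: (-0.3081)(0.8422)(0.5721 + 0.4156i) = (-0.1484 - 0.1078i)
|010⟩: (-0.3081)(0.5392)(-1/√2) = 0.1175
|011⟩: (-0.3081)(0.5392)(0.5721 + 0.4156i) = (-0.09504 - 0.06904i)
|100⟩: (0.9176 - 0.2512i)(0.8422)(-1/√2) = (-0.5465 + 0.1496i)
|101⟩: (0.9176 - 0.2512i)(0.8422)(0.5721 + 0.4156i) = (0.53 + 0.2001i)
|110⟩: (0.9176 - 0.2512i)(0.5392)(-1/√2) = (-0.3499 + 0.09578i)
|111⟩: (0.9176 - 0.2512i)(0.5392)(0.5721 + 0.4156i) = (0.3393 + 0.1281i)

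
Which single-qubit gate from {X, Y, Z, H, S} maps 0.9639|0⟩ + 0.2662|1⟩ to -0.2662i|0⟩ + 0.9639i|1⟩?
Y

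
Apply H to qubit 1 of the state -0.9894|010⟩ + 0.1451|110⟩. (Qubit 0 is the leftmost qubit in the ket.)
-0.6996|000⟩ + 0.6996|010⟩ + 0.1026|100⟩ - 0.1026|110⟩

H on qubit 1 mixes each pair of kets that differ only in qubit 1: amplitudes (a, b) of (|…0…⟩, |…1…⟩) become ((a + b)/√2, (a − b)/√2). Kets absent from the input have amplitude 0.
(|000⟩, |010⟩): (a, b) = (0, -0.9894) → (-0.6996, 0.6996)
(|100⟩, |110⟩): (a, b) = (0, 0.1451) → (0.1026, -0.1026)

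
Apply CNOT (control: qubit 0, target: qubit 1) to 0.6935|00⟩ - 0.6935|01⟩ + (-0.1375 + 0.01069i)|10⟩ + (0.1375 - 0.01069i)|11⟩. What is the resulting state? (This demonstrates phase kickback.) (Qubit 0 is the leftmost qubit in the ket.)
0.6935|00⟩ - 0.6935|01⟩ + (0.1375 - 0.01069i)|10⟩ + (-0.1375 + 0.01069i)|11⟩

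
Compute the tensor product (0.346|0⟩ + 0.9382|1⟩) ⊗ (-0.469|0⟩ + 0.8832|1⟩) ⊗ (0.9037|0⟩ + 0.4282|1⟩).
-0.1466|000⟩ - 0.06949|001⟩ + 0.2762|010⟩ + 0.1309|011⟩ - 0.3976|100⟩ - 0.1884|101⟩ + 0.7488|110⟩ + 0.3548|111⟩

amp(|b₁b₂…⟩) = product of the factor amplitudes for bits b₁, b₂, …; only kets whose every factor amplitude is nonzero survive.
|000⟩: (0.346)(-0.469)(0.9037) = -0.1466
|001⟩: (0.346)(-0.469)(0.4282) = -0.06949
|010⟩: (0.346)(0.8832)(0.9037) = 0.2762
|011⟩: (0.346)(0.8832)(0.4282) = 0.1309
|100⟩: (0.9382)(-0.469)(0.9037) = -0.3976
|101⟩: (0.9382)(-0.469)(0.4282) = -0.1884
|110⟩: (0.9382)(0.8832)(0.9037) = 0.7488
|111⟩: (0.9382)(0.8832)(0.4282) = 0.3548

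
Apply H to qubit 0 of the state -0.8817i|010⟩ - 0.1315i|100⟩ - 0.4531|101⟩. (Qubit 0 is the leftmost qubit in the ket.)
-0.09298i|000⟩ - 0.3204|001⟩ - 0.6235i|010⟩ + 0.09298i|100⟩ + 0.3204|101⟩ - 0.6235i|110⟩

H on qubit 0 mixes each pair of kets that differ only in qubit 0: amplitudes (a, b) of (|…0…⟩, |…1…⟩) become ((a + b)/√2, (a − b)/√2). Kets absent from the input have amplitude 0.
(|000⟩, |100⟩): (a, b) = (0, -0.1315i) → (-0.09298i, 0.09298i)
(|001⟩, |101⟩): (a, b) = (0, -0.4531) → (-0.3204, 0.3204)
(|010⟩, |110⟩): (a, b) = (-0.8817i, 0) → (-0.6235i, -0.6235i)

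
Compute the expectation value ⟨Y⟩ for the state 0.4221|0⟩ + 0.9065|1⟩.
0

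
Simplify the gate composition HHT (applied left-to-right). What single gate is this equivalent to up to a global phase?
T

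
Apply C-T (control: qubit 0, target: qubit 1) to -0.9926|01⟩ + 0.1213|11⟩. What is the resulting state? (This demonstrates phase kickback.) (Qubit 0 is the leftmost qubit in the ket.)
-0.9926|01⟩ + (0.08577 + 0.08577i)|11⟩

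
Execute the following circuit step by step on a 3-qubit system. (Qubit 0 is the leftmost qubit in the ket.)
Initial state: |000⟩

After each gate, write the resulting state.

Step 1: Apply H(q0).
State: 1/√2|000⟩ + 1/√2|100⟩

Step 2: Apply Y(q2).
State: (1/√2)i|001⟩ + (1/√2)i|101⟩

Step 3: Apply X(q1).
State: (1/√2)i|011⟩ + (1/√2)i|111⟩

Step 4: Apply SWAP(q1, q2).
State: (1/√2)i|011⟩ + (1/√2)i|111⟩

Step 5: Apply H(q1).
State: (1/2)i|001⟩ - (1/2)i|011⟩ + (1/2)i|101⟩ - (1/2)i|111⟩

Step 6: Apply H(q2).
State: (1/√8)i|000⟩ - (1/√8)i|001⟩ - (1/√8)i|010⟩ + (1/√8)i|011⟩ + (1/√8)i|100⟩ - (1/√8)i|101⟩ - (1/√8)i|110⟩ + (1/√8)i|111⟩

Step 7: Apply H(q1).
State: (1/2)i|010⟩ - (1/2)i|011⟩ + (1/2)i|110⟩ - (1/2)i|111⟩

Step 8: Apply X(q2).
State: -(1/2)i|010⟩ + (1/2)i|011⟩ - (1/2)i|110⟩ + (1/2)i|111⟩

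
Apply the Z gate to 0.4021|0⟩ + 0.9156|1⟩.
0.4021|0⟩ - 0.9156|1⟩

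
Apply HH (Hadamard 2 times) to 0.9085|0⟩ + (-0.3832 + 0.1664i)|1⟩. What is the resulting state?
0.9085|0⟩ + (-0.3832 + 0.1664i)|1⟩

H² = I, so an even number of Hadamards cancels: H^2 = I and the state is unchanged.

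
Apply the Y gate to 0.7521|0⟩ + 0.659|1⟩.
-0.659i|0⟩ + 0.7521i|1⟩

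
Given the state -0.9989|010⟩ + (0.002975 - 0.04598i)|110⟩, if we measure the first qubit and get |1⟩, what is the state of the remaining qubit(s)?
(0.06457 - 0.9979i)|10⟩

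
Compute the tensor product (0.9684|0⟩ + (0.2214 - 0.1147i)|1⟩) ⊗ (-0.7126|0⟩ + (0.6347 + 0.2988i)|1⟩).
-0.6901|00⟩ + (0.6146 + 0.2894i)|01⟩ + (-0.1578 + 0.08174i)|10⟩ + (0.1748 - 0.006646i)|11⟩

amp(|b₁b₂…⟩) = product of the factor amplitudes for bits b₁, b₂, …; only kets whose every factor amplitude is nonzero survive.
|00⟩: (0.9684)(-0.7126) = -0.6901
|01⟩: (0.9684)(0.6347 + 0.2988i) = (0.6146 + 0.2894i)
|10⟩: (0.2214 - 0.1147i)(-0.7126) = (-0.1578 + 0.08174i)
|11⟩: (0.2214 - 0.1147i)(0.6347 + 0.2988i) = (0.1748 - 0.006646i)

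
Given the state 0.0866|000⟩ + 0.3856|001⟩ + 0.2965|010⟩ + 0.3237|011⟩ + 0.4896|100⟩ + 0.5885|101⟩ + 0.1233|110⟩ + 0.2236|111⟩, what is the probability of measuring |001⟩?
0.1487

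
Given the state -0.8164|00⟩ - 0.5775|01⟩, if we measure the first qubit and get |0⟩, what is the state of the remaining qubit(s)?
-0.8164|0⟩ - 0.5775|1⟩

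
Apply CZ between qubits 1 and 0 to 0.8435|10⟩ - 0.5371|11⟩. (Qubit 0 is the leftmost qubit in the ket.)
0.8435|10⟩ + 0.5371|11⟩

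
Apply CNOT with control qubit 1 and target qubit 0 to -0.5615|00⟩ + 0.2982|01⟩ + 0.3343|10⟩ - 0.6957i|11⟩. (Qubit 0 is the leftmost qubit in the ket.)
-0.5615|00⟩ - 0.6957i|01⟩ + 0.3343|10⟩ + 0.2982|11⟩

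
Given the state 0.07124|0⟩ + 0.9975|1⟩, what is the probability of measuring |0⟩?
0.005075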